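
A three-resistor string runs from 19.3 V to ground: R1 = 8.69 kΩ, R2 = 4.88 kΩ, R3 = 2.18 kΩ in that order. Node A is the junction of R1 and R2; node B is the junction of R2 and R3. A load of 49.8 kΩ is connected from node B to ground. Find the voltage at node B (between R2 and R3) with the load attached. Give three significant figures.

At node B, R3 is in parallel with the load: R3‖R_L = 2.089 kΩ.
Below node A the resistance is R2 + (R3‖R_L) = 6.969 kΩ, so V_A = 19.3 × 6.969/15.66 = 8.589 V.
Then V_B = V_A × (R3‖R_L)/(R2 + R3‖R_L) = 8.589 × 2.089/6.969 = 2.57 V.

V ≈ 2.57 V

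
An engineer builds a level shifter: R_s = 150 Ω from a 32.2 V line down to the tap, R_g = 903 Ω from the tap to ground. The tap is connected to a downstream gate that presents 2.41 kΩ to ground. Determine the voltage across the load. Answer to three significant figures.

V_out ≈ 26.2 V

The load sits in parallel with R_g: R_g‖R_L = (903 × 2410) / (903 + 2410) = 656.9 Ω.
V_out = 32.2 × 656.9 / (150 + 656.9) = 32.2 × 656.9/806.9 = 26.2 V.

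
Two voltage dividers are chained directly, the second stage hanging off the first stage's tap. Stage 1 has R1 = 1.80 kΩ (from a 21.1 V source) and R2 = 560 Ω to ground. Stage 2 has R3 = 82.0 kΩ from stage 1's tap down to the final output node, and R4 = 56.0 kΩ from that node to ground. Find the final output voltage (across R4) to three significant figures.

Stage 2 presents R3+R4 = 138000 Ω as a load on stage 1's tap.
Stage 1's lower leg becomes R2‖(R3+R4) = 557.7 Ω, so V_mid = 21.1 × 557.7/2358 = 4.991 V.
Stage 2 is itself unloaded: V_out = V_mid × R4/(R3+R4) = 4.991 × 56000/138000 = 2.03 V.

V_out ≈ 2.03 V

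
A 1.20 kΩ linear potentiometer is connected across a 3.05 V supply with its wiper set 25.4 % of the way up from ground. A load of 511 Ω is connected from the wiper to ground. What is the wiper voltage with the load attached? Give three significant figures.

The wiper splits the pot into (1−α)R = 895.2 Ω above and αR = 304.8 Ω below.
Lower section ‖ load = 190.9 Ω.
V_wiper = 3.05 × 190.9/(895.2 + 190.9) = 0.536 V.

V ≈ 0.536 V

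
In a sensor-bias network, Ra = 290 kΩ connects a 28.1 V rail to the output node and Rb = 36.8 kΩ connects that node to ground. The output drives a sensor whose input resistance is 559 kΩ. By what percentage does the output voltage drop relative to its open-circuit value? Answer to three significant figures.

5.52 %

The divider's output (Thévenin) resistance is Ra‖Rb = 32.66 kΩ.
Fractional drop under load = R_th/(R_th + R_L) = 32.66 / (32.66 + 559) = 0.05519.
So the output falls by 5.52 %.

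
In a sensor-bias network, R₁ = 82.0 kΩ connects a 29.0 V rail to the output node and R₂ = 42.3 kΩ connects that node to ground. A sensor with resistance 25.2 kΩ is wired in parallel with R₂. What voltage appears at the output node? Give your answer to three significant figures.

The load sits in parallel with R₂: R₂‖R_L = (42.3 × 25.2) / (42.3 + 25.2) = 15.79 kΩ.
V_out = 29.0 × 15.79 / (82.0 + 15.79) = 29.0 × 15.79/97.79 = 4.68 V.

V_out ≈ 4.68 V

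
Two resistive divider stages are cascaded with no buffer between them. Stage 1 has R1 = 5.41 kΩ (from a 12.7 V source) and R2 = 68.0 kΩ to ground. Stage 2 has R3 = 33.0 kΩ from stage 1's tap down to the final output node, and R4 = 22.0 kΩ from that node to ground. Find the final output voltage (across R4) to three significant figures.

Stage 2 presents R3+R4 = 55.00 kΩ as a load on stage 1's tap.
Stage 1's lower leg becomes R2‖(R3+R4) = 30.41 kΩ, so V_mid = 12.7 × 30.41/35.82 = 10.78 V.
Stage 2 is itself unloaded: V_out = V_mid × R4/(R3+R4) = 10.78 × 22.0/55.00 = 4.31 V.

V_out ≈ 4.31 V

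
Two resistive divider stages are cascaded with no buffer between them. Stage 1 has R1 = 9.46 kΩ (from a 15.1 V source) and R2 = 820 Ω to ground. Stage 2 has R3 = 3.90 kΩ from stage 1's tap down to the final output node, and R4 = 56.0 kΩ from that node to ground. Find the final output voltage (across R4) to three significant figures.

Stage 2 presents R3+R4 = 59900 Ω as a load on stage 1's tap.
Stage 1's lower leg becomes R2‖(R3+R4) = 808.9 Ω, so V_mid = 15.1 × 808.9/10270 = 1.189 V.
Stage 2 is itself unloaded: V_out = V_mid × R4/(R3+R4) = 1.189 × 56000/59900 = 1.11 V.

V_out ≈ 1.11 V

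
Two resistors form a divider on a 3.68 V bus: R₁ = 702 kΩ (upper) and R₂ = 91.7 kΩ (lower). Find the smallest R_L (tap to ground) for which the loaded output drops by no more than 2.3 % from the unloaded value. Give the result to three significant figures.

R_L(min) ≈ 3.45 MΩ

Output resistance R_th = R₁‖R₂ = (702 × 91.7)/793.7 = 81.11 kΩ.
The fractional drop is R_th/(R_th + R_L); requiring this ≤ 0.0230 gives R_L ≥ R_th(1/0.0230 − 1) = 81.11 × 42.48 = 3.45 MΩ.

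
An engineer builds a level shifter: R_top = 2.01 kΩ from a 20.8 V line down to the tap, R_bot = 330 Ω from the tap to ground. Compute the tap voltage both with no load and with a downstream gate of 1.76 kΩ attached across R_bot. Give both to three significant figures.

Unloaded: 2.93 V; loaded: 2.53 V

Open-circuit: V = 20.8 × 330/(2010 + 330) = 2.93 V.
With the load, R_bot becomes R_bot‖R_L = 277.9 Ω, so V = 20.8 × 277.9/2288 = 2.53 V.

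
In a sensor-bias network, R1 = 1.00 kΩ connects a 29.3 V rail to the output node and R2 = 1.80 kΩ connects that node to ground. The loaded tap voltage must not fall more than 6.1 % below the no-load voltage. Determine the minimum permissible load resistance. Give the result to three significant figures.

Output resistance R_th = R1‖R2 = (1000 × 1800)/2800 = 642.9 Ω.
The fractional drop is R_th/(R_th + R_L); requiring this ≤ 0.0610 gives R_L ≥ R_th(1/0.0610 − 1) = 642.9 × 15.39 = 9.90 kΩ.

R_L(min) ≈ 9.90 kΩ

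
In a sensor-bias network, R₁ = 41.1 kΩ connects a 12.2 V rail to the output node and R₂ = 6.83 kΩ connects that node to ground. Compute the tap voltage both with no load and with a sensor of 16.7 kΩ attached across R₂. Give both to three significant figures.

Open-circuit: V = 12.2 × 6.83/(41.1 + 6.83) = 1.74 V.
With the load, R₂ becomes R₂‖R_L = 4.847 kΩ, so V = 12.2 × 4.847/45.95 = 1.29 V.

Unloaded: 1.74 V; loaded: 1.29 V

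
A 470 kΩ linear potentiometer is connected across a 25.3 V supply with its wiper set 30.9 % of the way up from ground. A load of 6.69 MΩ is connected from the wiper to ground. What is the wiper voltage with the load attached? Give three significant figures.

The wiper splits the pot into (1−α)R = 324.8 kΩ above and αR = 145.2 kΩ below.
Lower section ‖ load = 142.1 kΩ.
V_wiper = 25.3 × 142.1/(324.8 + 142.1) = 7.70 V.

V ≈ 7.70 V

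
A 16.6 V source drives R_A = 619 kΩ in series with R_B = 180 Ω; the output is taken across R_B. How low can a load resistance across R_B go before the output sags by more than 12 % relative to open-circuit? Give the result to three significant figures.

Output resistance R_th = R_A‖R_B = (619000 × 180)/619200 = 179.9 Ω.
The fractional drop is R_th/(R_th + R_L); requiring this ≤ 0.120 gives R_L ≥ R_th(1/0.120 − 1) = 179.9 × 7.333 = 1.32 kΩ.

R_L(min) ≈ 1.32 kΩ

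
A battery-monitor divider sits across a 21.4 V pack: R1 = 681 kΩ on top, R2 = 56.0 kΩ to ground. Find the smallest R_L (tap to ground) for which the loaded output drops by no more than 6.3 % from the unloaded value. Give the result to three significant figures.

Output resistance R_th = R1‖R2 = (681 × 56.0)/737.0 = 51.74 kΩ.
The fractional drop is R_th/(R_th + R_L); requiring this ≤ 0.0630 gives R_L ≥ R_th(1/0.0630 − 1) = 51.74 × 14.87 = 770 kΩ.

R_L(min) ≈ 770 kΩ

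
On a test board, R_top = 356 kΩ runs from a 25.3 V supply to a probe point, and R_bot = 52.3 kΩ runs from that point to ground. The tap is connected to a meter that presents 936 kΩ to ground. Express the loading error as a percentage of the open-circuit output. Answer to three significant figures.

The divider's output (Thévenin) resistance is R_top‖R_bot = 45.60 kΩ.
Fractional drop under load = R_th/(R_th + R_L) = 45.60 / (45.60 + 936) = 0.04646.
So the output falls by 4.65 %.

4.65 %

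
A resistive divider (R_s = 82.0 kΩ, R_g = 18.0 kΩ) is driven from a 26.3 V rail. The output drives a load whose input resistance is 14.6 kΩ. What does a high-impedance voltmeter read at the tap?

V_out ≈ 2.35 V

The load sits in parallel with R_g: R_g‖R_L = (18.0 × 14.6) / (18.0 + 14.6) = 8.061 kΩ.
V_out = 26.3 × 8.061 / (82.0 + 8.061) = 26.3 × 8.061/90.06 = 2.35 V.
(Unloaded it would have been 4.73 V.)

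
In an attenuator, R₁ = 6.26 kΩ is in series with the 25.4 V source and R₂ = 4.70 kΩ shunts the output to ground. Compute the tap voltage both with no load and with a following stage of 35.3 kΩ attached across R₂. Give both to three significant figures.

Open-circuit: V = 25.4 × 4.70/(6.26 + 4.70) = 10.9 V.
With the load, R₂ becomes R₂‖R_L = 4.148 kΩ, so V = 25.4 × 4.148/10.41 = 10.1 V.

Unloaded: 10.9 V; loaded: 10.1 V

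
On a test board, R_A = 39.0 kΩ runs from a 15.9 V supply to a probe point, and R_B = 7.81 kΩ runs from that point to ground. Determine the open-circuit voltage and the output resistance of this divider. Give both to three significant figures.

V_th = 2.65 V, R_th = 6.51 kΩ

V_th is the open-circuit tap voltage: 15.9 × 7.81/(39.0 + 7.81) = 2.65 V.
With the supply zeroed, R_A and R_B appear in parallel from the tap: R_th = R_A‖R_B = (39.0 × 7.81)/46.81 = 6.51 kΩ.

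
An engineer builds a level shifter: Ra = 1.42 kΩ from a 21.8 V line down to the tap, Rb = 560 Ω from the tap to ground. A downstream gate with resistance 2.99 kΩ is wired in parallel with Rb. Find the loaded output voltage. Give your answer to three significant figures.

The load sits in parallel with Rb: Rb‖R_L = (560 × 2990) / (560 + 2990) = 471.7 Ω.
V_out = 21.8 × 471.7 / (1420 + 471.7) = 21.8 × 471.7/1892 = 5.44 V.

V_out ≈ 5.44 V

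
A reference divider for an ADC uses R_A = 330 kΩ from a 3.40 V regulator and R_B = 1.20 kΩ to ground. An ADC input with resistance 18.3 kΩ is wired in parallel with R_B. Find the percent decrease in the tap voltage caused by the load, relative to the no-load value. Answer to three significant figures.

The divider's output (Thévenin) resistance is R_A‖R_B = 1.196 kΩ.
Fractional drop under load = R_th/(R_th + R_L) = 1.196 / (1.196 + 18.3) = 0.06133.
So the output falls by 6.13 %.

6.13 %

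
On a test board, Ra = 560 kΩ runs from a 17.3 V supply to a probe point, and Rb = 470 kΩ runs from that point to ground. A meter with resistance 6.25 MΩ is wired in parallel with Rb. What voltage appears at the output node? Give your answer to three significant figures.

V_out ≈ 7.58 V

The load sits in parallel with Rb: Rb‖R_L = (470 × 6250) / (470 + 6250) = 437.1 kΩ.
V_out = 17.3 × 437.1 / (560 + 437.1) = 17.3 × 437.1/997.1 = 7.58 V.
(Unloaded it would have been 7.89 V.)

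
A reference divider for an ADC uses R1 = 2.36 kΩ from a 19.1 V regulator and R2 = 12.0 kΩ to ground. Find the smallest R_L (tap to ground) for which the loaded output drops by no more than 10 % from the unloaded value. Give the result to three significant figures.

Output resistance R_th = R1‖R2 = (2.36 × 12.0)/14.36 = 1.972 kΩ.
The fractional drop is R_th/(R_th + R_L); requiring this ≤ 0.100 gives R_L ≥ R_th(1/0.100 − 1) = 1.972 × 9.000 = 17.7 kΩ.

R_L(min) ≈ 17.7 kΩ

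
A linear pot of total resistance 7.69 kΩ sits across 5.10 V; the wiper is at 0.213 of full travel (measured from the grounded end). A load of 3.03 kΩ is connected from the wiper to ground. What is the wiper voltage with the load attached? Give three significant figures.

The wiper splits the pot into (1−α)R = 6.052 kΩ above and αR = 1.638 kΩ below.
Lower section ‖ load = 1.063 kΩ.
V_wiper = 5.10 × 1.063/(6.052 + 1.063) = 0.762 V.

V ≈ 0.762 V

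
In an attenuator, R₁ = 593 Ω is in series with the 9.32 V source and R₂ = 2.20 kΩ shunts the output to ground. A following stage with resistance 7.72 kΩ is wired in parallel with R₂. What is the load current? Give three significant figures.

R₂‖R_L = 1712 Ω; V_out = 9.32 × 1712/2305 = 6.922 V.
I_L = V_out / R_L = 6.922 / 7.72 kΩ = 0.897 mA.

I_L ≈ 0.897 mA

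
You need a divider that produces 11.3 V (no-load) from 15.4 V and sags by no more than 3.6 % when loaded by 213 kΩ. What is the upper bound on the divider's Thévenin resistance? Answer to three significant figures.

R_th ≤ 7.95 kΩ

Loading drop = R_th/(R_th + R_L) ≤ 0.0360, so R_th ≤ R_L · ε/(1−ε) = 213 kΩ × 0.0360/0.9640 = 7.95 kΩ.
(Any R1, R2 with R2/(R1+R2) = 0.734 and R1‖R2 ≤ 7.95 kΩ will meet the spec.)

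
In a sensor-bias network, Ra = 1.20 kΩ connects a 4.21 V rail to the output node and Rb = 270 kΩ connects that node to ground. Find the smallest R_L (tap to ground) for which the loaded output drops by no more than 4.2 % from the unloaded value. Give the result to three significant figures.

Output resistance R_th = Ra‖Rb = (1.20 × 270)/271.2 = 1.195 kΩ.
The fractional drop is R_th/(R_th + R_L); requiring this ≤ 0.0420 gives R_L ≥ R_th(1/0.0420 − 1) = 1.195 × 22.81 = 27.3 kΩ.

R_L(min) ≈ 27.3 kΩ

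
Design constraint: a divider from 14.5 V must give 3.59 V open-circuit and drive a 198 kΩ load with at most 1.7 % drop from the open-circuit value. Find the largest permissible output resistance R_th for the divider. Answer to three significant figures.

R_th ≤ 3.42 kΩ

Loading drop = R_th/(R_th + R_L) ≤ 0.0170, so R_th ≤ R_L · ε/(1−ε) = 198 kΩ × 0.0170/0.9830 = 3.42 kΩ.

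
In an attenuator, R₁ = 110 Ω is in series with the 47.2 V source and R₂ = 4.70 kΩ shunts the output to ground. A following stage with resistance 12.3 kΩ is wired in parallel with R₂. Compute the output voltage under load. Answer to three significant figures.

The load sits in parallel with R₂: R₂‖R_L = (4700 × 12300) / (4700 + 12300) = 3401 Ω.
V_out = 47.2 × 3401 / (110 + 3401) = 47.2 × 3401/3511 = 45.7 V.

V_out ≈ 45.7 V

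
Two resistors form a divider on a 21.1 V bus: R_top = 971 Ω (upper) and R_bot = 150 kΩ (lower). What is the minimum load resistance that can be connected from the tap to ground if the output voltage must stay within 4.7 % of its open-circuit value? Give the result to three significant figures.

R_L(min) ≈ 19.6 kΩ

Output resistance R_th = R_top‖R_bot = (971 × 150000)/151000 = 964.8 Ω.
The fractional drop is R_th/(R_th + R_L); requiring this ≤ 0.0470 gives R_L ≥ R_th(1/0.0470 − 1) = 964.8 × 20.28 = 19.6 kΩ.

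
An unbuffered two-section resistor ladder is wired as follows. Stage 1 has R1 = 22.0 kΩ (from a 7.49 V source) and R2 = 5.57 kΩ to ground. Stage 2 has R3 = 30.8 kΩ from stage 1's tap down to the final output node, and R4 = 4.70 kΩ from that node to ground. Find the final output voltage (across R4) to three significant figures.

V_out ≈ 0.178 V

Stage 2 presents R3+R4 = 35.50 kΩ as a load on stage 1's tap.
Stage 1's lower leg becomes R2‖(R3+R4) = 4.815 kΩ, so V_mid = 7.49 × 4.815/26.81 = 1.345 V.
Stage 2 is itself unloaded: V_out = V_mid × R4/(R3+R4) = 1.345 × 4.70/35.50 = 0.178 V.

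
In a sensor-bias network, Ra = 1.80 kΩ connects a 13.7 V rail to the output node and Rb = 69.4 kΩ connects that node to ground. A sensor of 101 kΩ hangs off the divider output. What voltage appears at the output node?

V_out ≈ 13.1 V

The load sits in parallel with Rb: Rb‖R_L = (69.4 × 101) / (69.4 + 101) = 41.13 kΩ.
V_out = 13.7 × 41.13 / (1.80 + 41.13) = 13.7 × 41.13/42.93 = 13.1 V.
(Unloaded it would have been 13.4 V.)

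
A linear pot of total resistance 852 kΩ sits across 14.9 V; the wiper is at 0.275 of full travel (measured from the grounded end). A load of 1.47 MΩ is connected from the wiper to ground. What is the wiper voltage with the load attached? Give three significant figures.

V ≈ 3.67 V

The wiper splits the pot into (1−α)R = 617.7 kΩ above and αR = 234.3 kΩ below.
Lower section ‖ load = 202.1 kΩ.
V_wiper = 14.9 × 202.1/(617.7 + 202.1) = 3.67 V.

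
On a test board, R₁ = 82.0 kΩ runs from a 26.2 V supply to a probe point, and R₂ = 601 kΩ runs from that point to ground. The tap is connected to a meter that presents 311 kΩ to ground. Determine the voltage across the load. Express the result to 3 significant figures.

The load sits in parallel with R₂: R₂‖R_L = (601 × 311) / (601 + 311) = 204.9 kΩ.
V_out = 26.2 × 204.9 / (82.0 + 204.9) = 26.2 × 204.9/286.9 = 18.7 V.
(Unloaded it would have been 23.1 V.)

V_out ≈ 18.7 V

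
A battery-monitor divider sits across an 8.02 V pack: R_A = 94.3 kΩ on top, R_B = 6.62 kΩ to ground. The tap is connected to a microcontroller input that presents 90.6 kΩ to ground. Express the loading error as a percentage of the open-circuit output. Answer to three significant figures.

6.39 %

The divider's output (Thévenin) resistance is R_A‖R_B = 6.186 kΩ.
Fractional drop under load = R_th/(R_th + R_L) = 6.186 / (6.186 + 90.6) = 0.06391.
So the output falls by 6.39 %.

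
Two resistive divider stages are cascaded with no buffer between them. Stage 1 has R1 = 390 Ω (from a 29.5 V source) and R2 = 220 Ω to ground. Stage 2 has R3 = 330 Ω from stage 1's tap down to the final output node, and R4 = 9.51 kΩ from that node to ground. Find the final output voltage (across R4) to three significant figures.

Stage 2 presents R3+R4 = 9840 Ω as a load on stage 1's tap.
Stage 1's lower leg becomes R2‖(R3+R4) = 215.2 Ω, so V_mid = 29.5 × 215.2/605.2 = 10.49 V.
Stage 2 is itself unloaded: V_out = V_mid × R4/(R3+R4) = 10.49 × 9510/9840 = 10.1 V.

V_out ≈ 10.1 V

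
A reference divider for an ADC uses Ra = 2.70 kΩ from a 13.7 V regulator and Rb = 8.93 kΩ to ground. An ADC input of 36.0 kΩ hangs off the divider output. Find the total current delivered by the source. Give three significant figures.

I ≈ 1.39 mA

Rb‖R_L = 7.155 kΩ, so the source sees Ra + Rb‖R_L = 9.855 kΩ.
I = 13.7 V / 9.855 kΩ = 1.39 mA.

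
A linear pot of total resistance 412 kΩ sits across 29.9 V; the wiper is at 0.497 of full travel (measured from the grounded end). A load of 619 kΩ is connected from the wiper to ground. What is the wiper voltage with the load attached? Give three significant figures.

V ≈ 12.7 V

The wiper splits the pot into (1−α)R = 207.2 kΩ above and αR = 204.8 kΩ below.
Lower section ‖ load = 153.9 kΩ.
V_wiper = 29.9 × 153.9/(207.2 + 153.9) = 12.7 V.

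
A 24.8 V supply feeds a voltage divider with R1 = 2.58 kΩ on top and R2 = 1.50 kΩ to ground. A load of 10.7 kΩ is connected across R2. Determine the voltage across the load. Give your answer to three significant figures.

The load sits in parallel with R2: R2‖R_L = (1.50 × 10.7) / (1.50 + 10.7) = 1.316 kΩ.
V_out = 24.8 × 1.316 / (2.58 + 1.316) = 24.8 × 1.316/3.896 = 8.38 V.

V_out ≈ 8.38 V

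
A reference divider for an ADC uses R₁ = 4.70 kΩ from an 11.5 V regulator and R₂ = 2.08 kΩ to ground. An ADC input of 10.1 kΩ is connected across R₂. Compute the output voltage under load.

The load sits in parallel with R₂: R₂‖R_L = (2.08 × 10.1) / (2.08 + 10.1) = 1.725 kΩ.
V_out = 11.5 × 1.725 / (4.70 + 1.725) = 11.5 × 1.725/6.425 = 3.09 V.
(Unloaded it would have been 3.53 V.)

V_out ≈ 3.09 V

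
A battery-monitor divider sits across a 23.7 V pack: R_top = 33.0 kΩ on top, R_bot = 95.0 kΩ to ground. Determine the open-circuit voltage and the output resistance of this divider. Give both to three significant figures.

V_th = 17.6 V, R_th = 24.5 kΩ

V_th is the open-circuit tap voltage: 23.7 × 95.0/(33.0 + 95.0) = 17.6 V.
With the supply zeroed, R_top and R_bot appear in parallel from the tap: R_th = R_top‖R_bot = (33.0 × 95.0)/128.0 = 24.5 kΩ.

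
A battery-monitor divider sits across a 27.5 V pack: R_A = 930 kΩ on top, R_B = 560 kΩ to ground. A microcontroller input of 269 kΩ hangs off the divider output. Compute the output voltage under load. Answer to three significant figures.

The load sits in parallel with R_B: R_B‖R_L = (560 × 269) / (560 + 269) = 181.7 kΩ.
V_out = 27.5 × 181.7 / (930 + 181.7) = 27.5 × 181.7/1112 = 4.49 V.
(Unloaded it would have been 10.3 V.)

V_out ≈ 4.49 V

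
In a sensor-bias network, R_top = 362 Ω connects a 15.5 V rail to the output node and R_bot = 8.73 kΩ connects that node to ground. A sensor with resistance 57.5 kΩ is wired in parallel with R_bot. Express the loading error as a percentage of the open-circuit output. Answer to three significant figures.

The divider's output (Thévenin) resistance is R_top‖R_bot = 347.6 Ω.
Fractional drop under load = R_th/(R_th + R_L) = 347.6 / (347.6 + 57500) = 0.006009.
So the output falls by 0.601 %.

0.601 %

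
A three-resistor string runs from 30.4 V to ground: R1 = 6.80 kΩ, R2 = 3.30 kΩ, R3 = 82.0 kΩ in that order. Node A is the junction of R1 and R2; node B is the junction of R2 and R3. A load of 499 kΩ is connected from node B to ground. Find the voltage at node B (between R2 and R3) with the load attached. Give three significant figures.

At node B, R3 is in parallel with the load: R3‖R_L = 70.43 kΩ.
Below node A the resistance is R2 + (R3‖R_L) = 73.73 kΩ, so V_A = 30.4 × 73.73/80.53 = 27.83 V.
Then V_B = V_A × (R3‖R_L)/(R2 + R3‖R_L) = 27.83 × 70.43/73.73 = 26.6 V.

V ≈ 26.6 V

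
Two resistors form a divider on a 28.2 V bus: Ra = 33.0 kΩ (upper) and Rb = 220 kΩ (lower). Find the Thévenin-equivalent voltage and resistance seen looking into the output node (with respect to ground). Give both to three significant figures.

V_th is the open-circuit tap voltage: 28.2 × 220/(33.0 + 220) = 24.5 V.
With the supply zeroed, Ra and Rb appear in parallel from the tap: R_th = Ra‖Rb = (33.0 × 220)/253.0 = 28.7 kΩ.

V_th = 24.5 V, R_th = 28.7 kΩ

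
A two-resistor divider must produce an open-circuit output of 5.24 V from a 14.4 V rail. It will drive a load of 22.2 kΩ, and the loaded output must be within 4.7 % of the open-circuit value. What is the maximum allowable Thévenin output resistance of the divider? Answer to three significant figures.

Loading drop = R_th/(R_th + R_L) ≤ 0.0470, so R_th ≤ R_L · ε/(1−ε) = 22.2 kΩ × 0.0470/0.9530 = 1.09 kΩ.

R_th ≤ 1.09 kΩ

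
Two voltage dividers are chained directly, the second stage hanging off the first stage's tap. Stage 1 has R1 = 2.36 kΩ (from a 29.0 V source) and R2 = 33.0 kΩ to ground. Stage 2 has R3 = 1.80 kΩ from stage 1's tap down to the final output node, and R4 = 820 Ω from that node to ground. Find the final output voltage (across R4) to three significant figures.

Stage 2 presents R3+R4 = 2620 Ω as a load on stage 1's tap.
Stage 1's lower leg becomes R2‖(R3+R4) = 2427 Ω, so V_mid = 29.0 × 2427/4787 = 14.70 V.
Stage 2 is itself unloaded: V_out = V_mid × R4/(R3+R4) = 14.70 × 820/2620 = 4.60 V.

V_out ≈ 4.60 V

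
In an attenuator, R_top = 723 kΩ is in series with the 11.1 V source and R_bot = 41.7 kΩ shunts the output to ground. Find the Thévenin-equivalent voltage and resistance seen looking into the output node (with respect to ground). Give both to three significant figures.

V_th = 0.605 V, R_th = 39.4 kΩ

V_th is the open-circuit tap voltage: 11.1 × 41.7/(723 + 41.7) = 0.605 V.
With the supply zeroed, R_top and R_bot appear in parallel from the tap: R_th = R_top‖R_bot = (723 × 41.7)/764.7 = 39.4 kΩ.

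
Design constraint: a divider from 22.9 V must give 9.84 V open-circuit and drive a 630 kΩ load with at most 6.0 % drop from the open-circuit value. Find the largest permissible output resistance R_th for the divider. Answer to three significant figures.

Loading drop = R_th/(R_th + R_L) ≤ 0.0600, so R_th ≤ R_L · ε/(1−ε) = 630 kΩ × 0.0600/0.9400 = 40.2 kΩ.

R_th ≤ 40.2 kΩ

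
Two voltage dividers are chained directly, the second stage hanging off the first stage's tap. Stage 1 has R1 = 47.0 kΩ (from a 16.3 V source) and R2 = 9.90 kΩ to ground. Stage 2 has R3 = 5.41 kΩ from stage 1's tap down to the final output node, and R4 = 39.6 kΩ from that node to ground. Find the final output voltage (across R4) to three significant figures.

Stage 2 presents R3+R4 = 45.01 kΩ as a load on stage 1's tap.
Stage 1's lower leg becomes R2‖(R3+R4) = 8.115 kΩ, so V_mid = 16.3 × 8.115/55.12 = 2.400 V.
Stage 2 is itself unloaded: V_out = V_mid × R4/(R3+R4) = 2.400 × 39.6/45.01 = 2.11 V.

V_out ≈ 2.11 V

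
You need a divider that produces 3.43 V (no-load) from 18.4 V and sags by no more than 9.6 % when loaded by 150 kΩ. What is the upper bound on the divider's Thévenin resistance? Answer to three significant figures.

R_th ≤ 15.9 kΩ

Loading drop = R_th/(R_th + R_L) ≤ 0.0960, so R_th ≤ R_L · ε/(1−ε) = 150 kΩ × 0.0960/0.9040 = 15.9 kΩ.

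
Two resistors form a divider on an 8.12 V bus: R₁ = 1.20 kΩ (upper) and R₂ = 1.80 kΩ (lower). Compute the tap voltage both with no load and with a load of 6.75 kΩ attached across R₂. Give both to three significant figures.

Open-circuit: V = 8.12 × 1.80/(1.20 + 1.80) = 4.87 V.
With the load, R₂ becomes R₂‖R_L = 1.421 kΩ, so V = 8.12 × 1.421/2.621 = 4.40 V.

Unloaded: 4.87 V; loaded: 4.40 V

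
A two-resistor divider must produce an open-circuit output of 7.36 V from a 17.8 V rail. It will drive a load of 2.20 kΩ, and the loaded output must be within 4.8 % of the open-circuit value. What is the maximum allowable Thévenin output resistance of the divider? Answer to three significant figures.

R_th ≤ 111 Ω

Loading drop = R_th/(R_th + R_L) ≤ 0.0480, so R_th ≤ R_L · ε/(1−ε) = 2.20 kΩ × 0.0480/0.9520 = 111 Ω.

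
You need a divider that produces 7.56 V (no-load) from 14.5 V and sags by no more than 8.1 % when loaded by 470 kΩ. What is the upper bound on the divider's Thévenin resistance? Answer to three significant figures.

R_th ≤ 41.4 kΩ

Loading drop = R_th/(R_th + R_L) ≤ 0.0810, so R_th ≤ R_L · ε/(1−ε) = 470 kΩ × 0.0810/0.9190 = 41.4 kΩ.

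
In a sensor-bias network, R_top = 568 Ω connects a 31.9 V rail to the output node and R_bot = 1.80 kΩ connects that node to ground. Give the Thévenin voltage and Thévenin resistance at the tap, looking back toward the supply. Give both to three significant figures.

V_th = 24.2 V, R_th = 432 Ω

V_th is the open-circuit tap voltage: 31.9 × 1800/(568 + 1800) = 24.2 V.
With the supply zeroed, R_top and R_bot appear in parallel from the tap: R_th = R_top‖R_bot = (568 × 1800)/2368 = 432 Ω.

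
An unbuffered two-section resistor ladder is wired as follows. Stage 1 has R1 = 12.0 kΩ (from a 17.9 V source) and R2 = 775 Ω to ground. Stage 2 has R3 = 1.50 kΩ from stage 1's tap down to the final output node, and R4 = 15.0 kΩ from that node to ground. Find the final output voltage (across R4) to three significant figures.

V_out ≈ 0.945 V

Stage 2 presents R3+R4 = 16500 Ω as a load on stage 1's tap.
Stage 1's lower leg becomes R2‖(R3+R4) = 740.2 Ω, so V_mid = 17.9 × 740.2/12740 = 1.040 V.
Stage 2 is itself unloaded: V_out = V_mid × R4/(R3+R4) = 1.040 × 15000/16500 = 0.945 V.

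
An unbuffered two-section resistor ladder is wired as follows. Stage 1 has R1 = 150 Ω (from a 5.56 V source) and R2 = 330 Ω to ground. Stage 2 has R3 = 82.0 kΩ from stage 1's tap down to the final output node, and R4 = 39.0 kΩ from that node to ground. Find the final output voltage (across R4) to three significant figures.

V_out ≈ 1.23 V

Stage 2 presents R3+R4 = 121000 Ω as a load on stage 1's tap.
Stage 1's lower leg becomes R2‖(R3+R4) = 329.1 Ω, so V_mid = 5.56 × 329.1/479.1 = 3.819 V.
Stage 2 is itself unloaded: V_out = V_mid × R4/(R3+R4) = 3.819 × 39000/121000 = 1.23 V.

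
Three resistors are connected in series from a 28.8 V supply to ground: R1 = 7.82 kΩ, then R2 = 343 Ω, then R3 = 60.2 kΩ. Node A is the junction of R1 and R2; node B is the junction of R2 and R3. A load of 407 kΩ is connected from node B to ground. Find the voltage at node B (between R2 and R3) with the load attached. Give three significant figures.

V ≈ 24.9 V

At node B, R3 is in parallel with the load: R3‖R_L = 52440 Ω.
Below node A the resistance is R2 + (R3‖R_L) = 52790 Ω, so V_A = 28.8 × 52790/60610 = 25.08 V.
Then V_B = V_A × (R3‖R_L)/(R2 + R3‖R_L) = 25.08 × 52440/52790 = 24.9 V.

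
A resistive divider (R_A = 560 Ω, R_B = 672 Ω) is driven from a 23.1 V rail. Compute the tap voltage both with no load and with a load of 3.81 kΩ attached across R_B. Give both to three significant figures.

Open-circuit: V = 23.1 × 672/(560 + 672) = 12.6 V.
With the load, R_B becomes R_B‖R_L = 571.2 Ω, so V = 23.1 × 571.2/1131 = 11.7 V.

Unloaded: 12.6 V; loaded: 11.7 V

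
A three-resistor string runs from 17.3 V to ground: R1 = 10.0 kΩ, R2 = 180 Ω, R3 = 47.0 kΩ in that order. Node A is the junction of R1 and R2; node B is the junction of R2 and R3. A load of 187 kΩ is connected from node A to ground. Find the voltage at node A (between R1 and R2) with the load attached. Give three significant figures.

V ≈ 13.7 V

Below node A the series string R2+R3 = 47180 Ω sits in parallel with the 187000 Ω load: 37670 Ω.
V_A = 17.3 × 37670/(10000 + 37670) = 13.7 V.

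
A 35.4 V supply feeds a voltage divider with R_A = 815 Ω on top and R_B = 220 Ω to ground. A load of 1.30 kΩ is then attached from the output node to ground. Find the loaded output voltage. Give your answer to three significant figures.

The load sits in parallel with R_B: R_B‖R_L = (220 × 1300) / (220 + 1300) = 188.2 Ω.
V_out = 35.4 × 188.2 / (815 + 188.2) = 35.4 × 188.2/1003 = 6.64 V.

V_out ≈ 6.64 V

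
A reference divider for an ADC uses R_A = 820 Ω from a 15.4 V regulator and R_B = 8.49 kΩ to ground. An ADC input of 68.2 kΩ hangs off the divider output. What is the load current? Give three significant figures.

I_L ≈ 0.204 mA

R_B‖R_L = 7550 Ω; V_out = 15.4 × 7550/8370 = 13.89 V.
I_L = V_out / R_L = 13.89 / 68.2 kΩ = 0.204 mA.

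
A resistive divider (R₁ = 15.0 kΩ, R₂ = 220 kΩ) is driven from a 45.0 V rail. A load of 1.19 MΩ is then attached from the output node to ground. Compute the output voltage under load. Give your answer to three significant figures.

The load sits in parallel with R₂: R₂‖R_L = (220 × 1190) / (220 + 1190) = 185.7 kΩ.
V_out = 45.0 × 185.7 / (15.0 + 185.7) = 45.0 × 185.7/200.7 = 41.6 V.

V_out ≈ 41.6 V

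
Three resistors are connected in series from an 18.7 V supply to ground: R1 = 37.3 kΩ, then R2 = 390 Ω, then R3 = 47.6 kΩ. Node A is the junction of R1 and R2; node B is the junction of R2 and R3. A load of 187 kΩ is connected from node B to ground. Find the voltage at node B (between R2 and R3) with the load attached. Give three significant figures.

At node B, R3 is in parallel with the load: R3‖R_L = 37940 Ω.
Below node A the resistance is R2 + (R3‖R_L) = 38330 Ω, so V_A = 18.7 × 38330/75630 = 9.478 V.
Then V_B = V_A × (R3‖R_L)/(R2 + R3‖R_L) = 9.478 × 37940/38330 = 9.38 V.

V ≈ 9.38 V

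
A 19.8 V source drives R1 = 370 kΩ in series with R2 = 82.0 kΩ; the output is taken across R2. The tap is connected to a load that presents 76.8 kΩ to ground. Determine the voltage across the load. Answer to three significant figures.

V_out ≈ 1.92 V

The load sits in parallel with R2: R2‖R_L = (82.0 × 76.8) / (82.0 + 76.8) = 39.66 kΩ.
V_out = 19.8 × 39.66 / (370 + 39.66) = 19.8 × 39.66/409.7 = 1.92 V.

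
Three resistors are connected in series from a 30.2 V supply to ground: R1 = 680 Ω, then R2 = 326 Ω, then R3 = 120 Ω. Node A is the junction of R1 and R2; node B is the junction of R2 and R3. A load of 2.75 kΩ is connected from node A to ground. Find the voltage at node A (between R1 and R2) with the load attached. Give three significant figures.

V ≈ 10.9 V

Below node A the series string R2+R3 = 446.0 Ω sits in parallel with the 2750 Ω load: 383.8 Ω.
V_A = 30.2 × 383.8/(680 + 383.8) = 10.9 V.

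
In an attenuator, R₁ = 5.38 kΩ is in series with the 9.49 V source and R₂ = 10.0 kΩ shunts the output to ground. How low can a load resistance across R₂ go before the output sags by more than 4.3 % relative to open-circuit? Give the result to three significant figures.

Output resistance R_th = R₁‖R₂ = (5.38 × 10.0)/15.38 = 3.498 kΩ.
The fractional drop is R_th/(R_th + R_L); requiring this ≤ 0.0430 gives R_L ≥ R_th(1/0.0430 − 1) = 3.498 × 22.26 = 77.9 kΩ.

R_L(min) ≈ 77.9 kΩ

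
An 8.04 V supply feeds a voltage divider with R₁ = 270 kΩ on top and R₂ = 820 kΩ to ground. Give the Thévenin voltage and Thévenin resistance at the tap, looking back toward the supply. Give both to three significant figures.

V_th is the open-circuit tap voltage: 8.04 × 820/(270 + 820) = 6.05 V.
With the supply zeroed, R₁ and R₂ appear in parallel from the tap: R_th = R₁‖R₂ = (270 × 820)/1090 = 203 kΩ.

V_th = 6.05 V, R_th = 203 kΩ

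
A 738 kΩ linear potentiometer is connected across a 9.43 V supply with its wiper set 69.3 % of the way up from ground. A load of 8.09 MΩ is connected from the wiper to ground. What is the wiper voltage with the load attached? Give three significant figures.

The wiper splits the pot into (1−α)R = 226.6 kΩ above and αR = 511.4 kΩ below.
Lower section ‖ load = 481.0 kΩ.
V_wiper = 9.43 × 481.0/(226.6 + 481.0) = 6.41 V.

V ≈ 6.41 V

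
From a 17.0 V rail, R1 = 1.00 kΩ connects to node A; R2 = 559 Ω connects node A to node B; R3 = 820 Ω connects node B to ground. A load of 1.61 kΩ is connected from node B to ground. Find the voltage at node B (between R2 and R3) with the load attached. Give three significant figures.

At node B, R3 is in parallel with the load: R3‖R_L = 543.3 Ω.
Below node A the resistance is R2 + (R3‖R_L) = 1102 Ω, so V_A = 17.0 × 1102/2102 = 8.914 V.
Then V_B = V_A × (R3‖R_L)/(R2 + R3‖R_L) = 8.914 × 543.3/1102 = 4.39 V.

V ≈ 4.39 V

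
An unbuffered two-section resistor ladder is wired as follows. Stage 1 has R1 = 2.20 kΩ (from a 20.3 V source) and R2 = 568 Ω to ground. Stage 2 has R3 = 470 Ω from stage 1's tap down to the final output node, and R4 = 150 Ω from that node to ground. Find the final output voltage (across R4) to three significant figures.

Stage 2 presents R3+R4 = 620.0 Ω as a load on stage 1's tap.
Stage 1's lower leg becomes R2‖(R3+R4) = 296.4 Ω, so V_mid = 20.3 × 296.4/2496 = 2.410 V.
Stage 2 is itself unloaded: V_out = V_mid × R4/(R3+R4) = 2.410 × 150/620.0 = 0.583 V.

V_out ≈ 0.583 V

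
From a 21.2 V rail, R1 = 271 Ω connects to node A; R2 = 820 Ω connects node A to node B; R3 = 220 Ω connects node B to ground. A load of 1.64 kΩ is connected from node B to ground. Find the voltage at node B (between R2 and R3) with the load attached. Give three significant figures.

V ≈ 3.20 V

At node B, R3 is in parallel with the load: R3‖R_L = 194.0 Ω.
Below node A the resistance is R2 + (R3‖R_L) = 1014 Ω, so V_A = 21.2 × 1014/1285 = 16.73 V.
Then V_B = V_A × (R3‖R_L)/(R2 + R3‖R_L) = 16.73 × 194.0/1014 = 3.20 V.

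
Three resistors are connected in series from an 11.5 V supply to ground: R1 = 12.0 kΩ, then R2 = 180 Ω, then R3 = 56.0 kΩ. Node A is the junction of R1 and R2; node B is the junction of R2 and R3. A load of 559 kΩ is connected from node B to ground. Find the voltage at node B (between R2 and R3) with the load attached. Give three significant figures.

At node B, R3 is in parallel with the load: R3‖R_L = 50900 Ω.
Below node A the resistance is R2 + (R3‖R_L) = 51080 Ω, so V_A = 11.5 × 51080/63080 = 9.312 V.
Then V_B = V_A × (R3‖R_L)/(R2 + R3‖R_L) = 9.312 × 50900/51080 = 9.28 V.

V ≈ 9.28 V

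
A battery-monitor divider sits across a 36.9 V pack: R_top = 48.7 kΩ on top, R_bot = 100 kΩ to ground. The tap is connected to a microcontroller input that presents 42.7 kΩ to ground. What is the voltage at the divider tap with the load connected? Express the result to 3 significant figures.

The load sits in parallel with R_bot: R_bot‖R_L = (100 × 42.7) / (100 + 42.7) = 29.92 kΩ.
V_out = 36.9 × 29.92 / (48.7 + 29.92) = 36.9 × 29.92/78.62 = 14.0 V.
(Unloaded it would have been 24.8 V.)

V_out ≈ 14.0 V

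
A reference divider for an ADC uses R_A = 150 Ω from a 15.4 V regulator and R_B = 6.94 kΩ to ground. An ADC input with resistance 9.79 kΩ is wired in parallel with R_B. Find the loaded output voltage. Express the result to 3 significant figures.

V_out ≈ 14.9 V

The load sits in parallel with R_B: R_B‖R_L = (6940 × 9790) / (6940 + 9790) = 4061 Ω.
V_out = 15.4 × 4061 / (150 + 4061) = 15.4 × 4061/4211 = 14.9 V.
(Unloaded it would have been 15.1 V.)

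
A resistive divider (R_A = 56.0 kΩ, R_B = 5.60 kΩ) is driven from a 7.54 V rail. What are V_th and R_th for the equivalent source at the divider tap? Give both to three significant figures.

V_th = 0.685 V, R_th = 5.09 kΩ

V_th is the open-circuit tap voltage: 7.54 × 5.60/(56.0 + 5.60) = 0.685 V.
With the supply zeroed, R_A and R_B appear in parallel from the tap: R_th = R_A‖R_B = (56.0 × 5.60)/61.60 = 5.09 kΩ.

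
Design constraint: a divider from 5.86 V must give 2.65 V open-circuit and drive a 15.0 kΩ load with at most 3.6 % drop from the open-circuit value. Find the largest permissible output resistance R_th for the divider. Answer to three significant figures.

R_th ≤ 560 Ω

Loading drop = R_th/(R_th + R_L) ≤ 0.0360, so R_th ≤ R_L · ε/(1−ε) = 15.0 kΩ × 0.0360/0.9640 = 560 Ω.
(Any R1, R2 with R2/(R1+R2) = 0.452 and R1‖R2 ≤ 560 Ω will meet the spec.)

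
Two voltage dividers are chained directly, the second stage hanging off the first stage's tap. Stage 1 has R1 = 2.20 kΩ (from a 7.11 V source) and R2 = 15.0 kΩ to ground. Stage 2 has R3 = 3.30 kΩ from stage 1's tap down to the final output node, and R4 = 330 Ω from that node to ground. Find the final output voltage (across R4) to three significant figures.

Stage 2 presents R3+R4 = 3630 Ω as a load on stage 1's tap.
Stage 1's lower leg becomes R2‖(R3+R4) = 2923 Ω, so V_mid = 7.11 × 2923/5123 = 4.057 V.
Stage 2 is itself unloaded: V_out = V_mid × R4/(R3+R4) = 4.057 × 330/3630 = 0.369 V.

V_out ≈ 0.369 V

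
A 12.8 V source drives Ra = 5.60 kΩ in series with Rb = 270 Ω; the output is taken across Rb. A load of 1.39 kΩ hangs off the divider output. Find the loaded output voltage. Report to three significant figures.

The load sits in parallel with Rb: Rb‖R_L = (270 × 1390) / (270 + 1390) = 226.1 Ω.
V_out = 12.8 × 226.1 / (5600 + 226.1) = 12.8 × 226.1/5826 = 0.497 V.

V_out ≈ 0.497 V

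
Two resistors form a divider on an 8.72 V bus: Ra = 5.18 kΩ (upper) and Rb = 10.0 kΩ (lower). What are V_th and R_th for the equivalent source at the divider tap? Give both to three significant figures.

V_th = 5.74 V, R_th = 3.41 kΩ

V_th is the open-circuit tap voltage: 8.72 × 10.0/(5.18 + 10.0) = 5.74 V.
With the supply zeroed, Ra and Rb appear in parallel from the tap: R_th = Ra‖Rb = (5.18 × 10.0)/15.18 = 3.41 kΩ.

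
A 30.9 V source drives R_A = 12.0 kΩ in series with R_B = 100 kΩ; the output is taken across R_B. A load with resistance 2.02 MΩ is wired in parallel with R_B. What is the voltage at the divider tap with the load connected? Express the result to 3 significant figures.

The load sits in parallel with R_B: R_B‖R_L = (100 × 2020) / (100 + 2020) = 95.28 kΩ.
V_out = 30.9 × 95.28 / (12.0 + 95.28) = 30.9 × 95.28/107.3 = 27.4 V.

V_out ≈ 27.4 V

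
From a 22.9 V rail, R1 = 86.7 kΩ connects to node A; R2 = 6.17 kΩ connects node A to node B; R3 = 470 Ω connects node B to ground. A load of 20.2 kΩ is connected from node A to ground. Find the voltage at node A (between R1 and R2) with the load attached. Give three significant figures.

Below node A the series string R2+R3 = 6640 Ω sits in parallel with the 20200 Ω load: 4997 Ω.
V_A = 22.9 × 4997/(86700 + 4997) = 1.25 V.

V ≈ 1.25 V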